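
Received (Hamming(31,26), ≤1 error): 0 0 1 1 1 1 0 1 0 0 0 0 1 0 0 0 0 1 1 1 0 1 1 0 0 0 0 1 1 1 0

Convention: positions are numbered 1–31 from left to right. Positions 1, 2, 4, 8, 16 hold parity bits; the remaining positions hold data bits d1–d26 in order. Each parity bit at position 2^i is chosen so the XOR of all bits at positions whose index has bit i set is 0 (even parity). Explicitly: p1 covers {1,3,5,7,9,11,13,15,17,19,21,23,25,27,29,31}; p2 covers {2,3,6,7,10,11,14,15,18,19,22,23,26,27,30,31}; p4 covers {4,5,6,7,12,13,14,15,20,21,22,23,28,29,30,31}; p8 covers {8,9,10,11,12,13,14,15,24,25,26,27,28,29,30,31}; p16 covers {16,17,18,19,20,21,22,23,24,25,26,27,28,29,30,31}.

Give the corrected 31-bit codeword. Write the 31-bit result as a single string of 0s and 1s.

s1 (pos 1,3,5,7,9,11,13,15,17,19,21,23,25,27,29,31): 0⊕1⊕1⊕0⊕0⊕0⊕1⊕0⊕0⊕1⊕0⊕1⊕0⊕0⊕1⊕0 = 0
s2 (pos 2,3,6,7,10,11,14,15,18,19,22,23,26,27,30,31): 0⊕1⊕1⊕0⊕0⊕0⊕0⊕0⊕1⊕1⊕1⊕1⊕0⊕0⊕1⊕0 = 1
s4 (pos 4,5,6,7,12,13,14,15,20,21,22,23,28,29,30,31): 1⊕1⊕1⊕0⊕0⊕1⊕0⊕0⊕1⊕0⊕1⊕1⊕1⊕1⊕1⊕0 = 0
s8 (pos 8,9,10,11,12,13,14,15,24,25,26,27,28,29,30,31): 1⊕0⊕0⊕0⊕0⊕1⊕0⊕0⊕0⊕0⊕0⊕0⊕1⊕1⊕1⊕0 = 1
s16 (pos 16,17,18,19,20,21,22,23,24,25,26,27,28,29,30,31): 0⊕0⊕1⊕1⊕1⊕0⊕1⊕1⊕0⊕0⊕0⊕0⊕1⊕1⊕1⊕0 = 0
Syndrome s16…s1 = 01010 → error at position 10.
Flip position 10: 0011110100001000011101100001110 → 0011110101001000011101100001110

0011110101001000011101100001110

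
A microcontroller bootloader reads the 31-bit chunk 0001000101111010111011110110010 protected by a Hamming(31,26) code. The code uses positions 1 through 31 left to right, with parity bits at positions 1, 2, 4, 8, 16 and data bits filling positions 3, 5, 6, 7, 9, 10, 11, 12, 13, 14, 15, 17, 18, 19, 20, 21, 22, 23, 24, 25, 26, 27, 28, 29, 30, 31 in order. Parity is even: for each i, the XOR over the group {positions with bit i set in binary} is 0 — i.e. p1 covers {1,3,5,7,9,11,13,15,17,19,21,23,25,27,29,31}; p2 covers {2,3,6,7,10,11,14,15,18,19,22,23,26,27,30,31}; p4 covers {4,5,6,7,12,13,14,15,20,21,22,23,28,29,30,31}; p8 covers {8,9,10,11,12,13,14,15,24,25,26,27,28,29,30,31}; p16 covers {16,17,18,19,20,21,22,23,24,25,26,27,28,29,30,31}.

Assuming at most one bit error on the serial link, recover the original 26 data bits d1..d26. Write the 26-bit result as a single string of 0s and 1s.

00000111101111011110110010

s1 (pos 1,3,5,7,9,11,13,15,17,19,21,23,25,27,29,31): 0⊕0⊕0⊕0⊕0⊕1⊕1⊕1⊕1⊕1⊕1⊕1⊕0⊕1⊕0⊕0 = 0
s2 (pos 2,3,6,7,10,11,14,15,18,19,22,23,26,27,30,31): 0⊕0⊕0⊕0⊕1⊕1⊕0⊕1⊕1⊕1⊕1⊕1⊕1⊕1⊕1⊕0 = 0
s4 (pos 4,5,6,7,12,13,14,15,20,21,22,23,28,29,30,31): 1⊕0⊕0⊕0⊕1⊕1⊕0⊕1⊕0⊕1⊕1⊕1⊕0⊕0⊕1⊕0 = 0
s8 (pos 8,9,10,11,12,13,14,15,24,25,26,27,28,29,30,31): 1⊕0⊕1⊕1⊕1⊕1⊕0⊕1⊕1⊕0⊕1⊕1⊕0⊕0⊕1⊕0 = 0
s16 (pos 16,17,18,19,20,21,22,23,24,25,26,27,28,29,30,31): 0⊕1⊕1⊕1⊕0⊕1⊕1⊕1⊕1⊕0⊕1⊕1⊕0⊕0⊕1⊕0 = 0
Syndrome s16…s1 = 00000 → no error.
Read data bits from positions 3,5,6,7,9,10,11,12,13,14,15,17,18,19,20,21,22,23,24,25,26,27,28,29,30,31: 00000111101111011110110010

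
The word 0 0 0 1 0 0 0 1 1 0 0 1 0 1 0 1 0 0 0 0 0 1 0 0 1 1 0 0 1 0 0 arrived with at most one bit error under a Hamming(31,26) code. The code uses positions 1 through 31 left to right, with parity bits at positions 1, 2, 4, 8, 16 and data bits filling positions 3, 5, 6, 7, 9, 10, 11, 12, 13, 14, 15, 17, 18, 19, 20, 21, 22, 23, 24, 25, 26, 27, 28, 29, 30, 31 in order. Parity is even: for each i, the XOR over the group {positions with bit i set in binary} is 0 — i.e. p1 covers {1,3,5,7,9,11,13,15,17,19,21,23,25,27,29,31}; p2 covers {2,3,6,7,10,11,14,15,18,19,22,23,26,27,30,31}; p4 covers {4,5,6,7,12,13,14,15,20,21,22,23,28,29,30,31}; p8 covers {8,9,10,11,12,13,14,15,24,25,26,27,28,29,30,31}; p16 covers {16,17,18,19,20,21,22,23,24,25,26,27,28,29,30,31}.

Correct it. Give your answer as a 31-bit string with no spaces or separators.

0001000110010101000001001100101

s1 (pos 1,3,5,7,9,11,13,15,17,19,21,23,25,27,29,31): 0⊕0⊕0⊕0⊕1⊕0⊕0⊕0⊕0⊕0⊕0⊕0⊕1⊕0⊕1⊕0 = 1
s2 (pos 2,3,6,7,10,11,14,15,18,19,22,23,26,27,30,31): 0⊕0⊕0⊕0⊕0⊕0⊕1⊕0⊕0⊕0⊕1⊕0⊕1⊕0⊕0⊕0 = 1
s4 (pos 4,5,6,7,12,13,14,15,20,21,22,23,28,29,30,31): 1⊕0⊕0⊕0⊕1⊕0⊕1⊕0⊕0⊕0⊕1⊕0⊕0⊕1⊕0⊕0 = 1
s8 (pos 8,9,10,11,12,13,14,15,24,25,26,27,28,29,30,31): 1⊕1⊕0⊕0⊕1⊕0⊕1⊕0⊕0⊕1⊕1⊕0⊕0⊕1⊕0⊕0 = 1
s16 (pos 16,17,18,19,20,21,22,23,24,25,26,27,28,29,30,31): 1⊕0⊕0⊕0⊕0⊕0⊕1⊕0⊕0⊕1⊕1⊕0⊕0⊕1⊕0⊕0 = 1
Syndrome s16…s1 = 11111 → error at position 31.
Flip position 31: 0001000110010101000001001100100 → 0001000110010101000001001100101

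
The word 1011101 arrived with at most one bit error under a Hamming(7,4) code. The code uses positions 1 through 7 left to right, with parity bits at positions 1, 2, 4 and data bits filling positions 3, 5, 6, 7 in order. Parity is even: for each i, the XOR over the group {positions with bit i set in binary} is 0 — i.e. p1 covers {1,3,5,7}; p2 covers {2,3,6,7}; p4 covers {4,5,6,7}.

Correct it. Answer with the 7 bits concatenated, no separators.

1010101

s1 (pos 1,3,5,7): 1⊕1⊕1⊕1 = 0
s2 (pos 2,3,6,7): 0⊕1⊕0⊕1 = 0
s4 (pos 4,5,6,7): 1⊕1⊕0⊕1 = 1
Syndrome s4…s1 = 100 → error at position 4.
Flip position 4: 1011101 → 1010101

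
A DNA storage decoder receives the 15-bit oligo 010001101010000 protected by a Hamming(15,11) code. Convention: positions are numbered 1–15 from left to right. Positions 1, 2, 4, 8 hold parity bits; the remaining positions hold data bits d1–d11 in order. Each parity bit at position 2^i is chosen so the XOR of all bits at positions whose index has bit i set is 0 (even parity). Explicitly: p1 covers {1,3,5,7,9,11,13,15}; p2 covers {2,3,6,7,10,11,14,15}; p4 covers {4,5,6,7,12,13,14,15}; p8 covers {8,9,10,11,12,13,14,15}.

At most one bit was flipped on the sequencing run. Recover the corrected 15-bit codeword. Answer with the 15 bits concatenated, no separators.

s1 (pos 1,3,5,7,9,11,13,15): 0⊕0⊕0⊕1⊕1⊕1⊕0⊕0 = 1
s2 (pos 2,3,6,7,10,11,14,15): 1⊕0⊕1⊕1⊕0⊕1⊕0⊕0 = 0
s4 (pos 4,5,6,7,12,13,14,15): 0⊕0⊕1⊕1⊕0⊕0⊕0⊕0 = 0
s8 (pos 8,9,10,11,12,13,14,15): 0⊕1⊕0⊕1⊕0⊕0⊕0⊕0 = 0
Syndrome s8…s1 = 0001 → error at position 1.
Flip position 1: 010001101010000 → 110001101010000

110001101010000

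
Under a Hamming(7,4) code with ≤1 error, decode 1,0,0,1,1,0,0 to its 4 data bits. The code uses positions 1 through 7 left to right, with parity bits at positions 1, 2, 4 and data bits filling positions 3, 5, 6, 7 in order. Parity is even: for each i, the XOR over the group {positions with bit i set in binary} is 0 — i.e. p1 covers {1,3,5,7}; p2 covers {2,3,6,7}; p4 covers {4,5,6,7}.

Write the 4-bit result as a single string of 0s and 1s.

s1 (pos 1,3,5,7): 1⊕0⊕1⊕0 = 0
s2 (pos 2,3,6,7): 0⊕0⊕0⊕0 = 0
s4 (pos 4,5,6,7): 1⊕1⊕0⊕0 = 0
Syndrome s4…s1 = 000 → no error.
Read data bits from positions 3,5,6,7: 0100

0100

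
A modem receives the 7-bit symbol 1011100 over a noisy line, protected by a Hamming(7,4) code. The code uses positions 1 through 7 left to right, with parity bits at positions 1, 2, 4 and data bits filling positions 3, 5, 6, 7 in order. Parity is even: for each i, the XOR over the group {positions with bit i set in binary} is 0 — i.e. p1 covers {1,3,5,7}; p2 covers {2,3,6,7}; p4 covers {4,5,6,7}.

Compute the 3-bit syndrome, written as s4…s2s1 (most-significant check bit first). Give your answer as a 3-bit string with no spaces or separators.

s1 (pos 1,3,5,7): 1⊕1⊕1⊕0 = 1
s2 (pos 2,3,6,7): 0⊕1⊕0⊕0 = 1
s4 (pos 4,5,6,7): 1⊕1⊕0⊕0 = 0
Syndrome s4…s1 = 011 → error at position 3.

011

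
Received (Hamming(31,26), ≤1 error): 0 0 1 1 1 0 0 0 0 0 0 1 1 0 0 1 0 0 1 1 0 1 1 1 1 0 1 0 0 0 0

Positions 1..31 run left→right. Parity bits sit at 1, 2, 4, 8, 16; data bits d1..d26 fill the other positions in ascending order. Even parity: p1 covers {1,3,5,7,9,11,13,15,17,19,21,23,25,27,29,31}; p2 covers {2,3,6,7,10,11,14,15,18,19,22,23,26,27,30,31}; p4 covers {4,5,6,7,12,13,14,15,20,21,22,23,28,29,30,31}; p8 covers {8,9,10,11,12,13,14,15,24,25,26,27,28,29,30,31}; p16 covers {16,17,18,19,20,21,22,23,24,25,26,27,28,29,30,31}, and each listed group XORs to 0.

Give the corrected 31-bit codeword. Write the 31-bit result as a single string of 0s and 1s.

0011100000011011001101111010000

s1 (pos 1,3,5,7,9,11,13,15,17,19,21,23,25,27,29,31): 0⊕1⊕1⊕0⊕0⊕0⊕1⊕0⊕0⊕1⊕0⊕1⊕1⊕1⊕0⊕0 = 1
s2 (pos 2,3,6,7,10,11,14,15,18,19,22,23,26,27,30,31): 0⊕1⊕0⊕0⊕0⊕0⊕0⊕0⊕0⊕1⊕1⊕1⊕0⊕1⊕0⊕0 = 1
s4 (pos 4,5,6,7,12,13,14,15,20,21,22,23,28,29,30,31): 1⊕1⊕0⊕0⊕1⊕1⊕0⊕0⊕1⊕0⊕1⊕1⊕0⊕0⊕0⊕0 = 1
s8 (pos 8,9,10,11,12,13,14,15,24,25,26,27,28,29,30,31): 0⊕0⊕0⊕0⊕1⊕1⊕0⊕0⊕1⊕1⊕0⊕1⊕0⊕0⊕0⊕0 = 1
s16 (pos 16,17,18,19,20,21,22,23,24,25,26,27,28,29,30,31): 1⊕0⊕0⊕1⊕1⊕0⊕1⊕1⊕1⊕1⊕0⊕1⊕0⊕0⊕0⊕0 = 0
Syndrome s16…s1 = 01111 → error at position 15.
Flip position 15: 0011100000011001001101111010000 → 0011100000011011001101111010000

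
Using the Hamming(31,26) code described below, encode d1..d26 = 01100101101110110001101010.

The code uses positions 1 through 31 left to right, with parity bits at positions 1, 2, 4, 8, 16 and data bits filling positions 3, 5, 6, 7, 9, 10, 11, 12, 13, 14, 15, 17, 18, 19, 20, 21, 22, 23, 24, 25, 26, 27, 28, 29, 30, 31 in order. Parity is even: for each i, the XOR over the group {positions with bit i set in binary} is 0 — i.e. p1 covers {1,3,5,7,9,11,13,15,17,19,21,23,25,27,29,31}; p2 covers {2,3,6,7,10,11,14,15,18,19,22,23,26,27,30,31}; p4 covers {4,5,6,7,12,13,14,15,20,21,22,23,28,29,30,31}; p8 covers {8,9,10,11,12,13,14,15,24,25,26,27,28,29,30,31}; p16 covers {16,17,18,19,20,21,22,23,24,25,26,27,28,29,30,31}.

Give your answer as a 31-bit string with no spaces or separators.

Place data at non-parity positions: p1 p2 0 p4 1 1 0 p8 0 1 0 1 1 0 1 p16 1 1 0 1 1 0 0 0 1 1 0 1 0 1 0
p1 (pos 1,3,5,7,9,11,13,15,17,19,21,23,25,27,29,31): XOR of data positions = 0⊕1⊕0⊕0⊕0⊕1⊕1⊕1⊕0⊕1⊕0⊕1⊕0⊕0⊕0 = 0
p2 (pos 2,3,6,7,10,11,14,15,18,19,22,23,26,27,30,31): XOR of data positions = 0⊕1⊕0⊕1⊕0⊕0⊕1⊕1⊕0⊕0⊕0⊕1⊕0⊕1⊕0 = 0
p4 (pos 4,5,6,7,12,13,14,15,20,21,22,23,28,29,30,31): XOR of data positions = 1⊕1⊕0⊕1⊕1⊕0⊕1⊕1⊕1⊕0⊕0⊕1⊕0⊕1⊕0 = 1
p8 (pos 8,9,10,11,12,13,14,15,24,25,26,27,28,29,30,31): XOR of data positions = 0⊕1⊕0⊕1⊕1⊕0⊕1⊕0⊕1⊕1⊕0⊕1⊕0⊕1⊕0 = 0
p16 (pos 16,17,18,19,20,21,22,23,24,25,26,27,28,29,30,31): XOR of data positions = 1⊕1⊕0⊕1⊕1⊕0⊕0⊕0⊕1⊕1⊕0⊕1⊕0⊕1⊕0 = 0
Codeword: 0001110001011010110110001101010

0001110001011010110110001101010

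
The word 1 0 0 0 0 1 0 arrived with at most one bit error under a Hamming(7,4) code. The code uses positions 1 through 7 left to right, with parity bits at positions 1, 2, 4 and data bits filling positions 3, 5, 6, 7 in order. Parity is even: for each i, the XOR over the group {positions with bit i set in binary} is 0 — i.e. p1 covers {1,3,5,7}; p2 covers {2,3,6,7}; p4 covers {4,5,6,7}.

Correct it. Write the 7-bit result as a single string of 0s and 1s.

s1 (pos 1,3,5,7): 1⊕0⊕0⊕0 = 1
s2 (pos 2,3,6,7): 0⊕0⊕1⊕0 = 1
s4 (pos 4,5,6,7): 0⊕0⊕1⊕0 = 1
Syndrome s4…s1 = 111 → error at position 7.
Flip position 7: 1000010 → 1000011

1000011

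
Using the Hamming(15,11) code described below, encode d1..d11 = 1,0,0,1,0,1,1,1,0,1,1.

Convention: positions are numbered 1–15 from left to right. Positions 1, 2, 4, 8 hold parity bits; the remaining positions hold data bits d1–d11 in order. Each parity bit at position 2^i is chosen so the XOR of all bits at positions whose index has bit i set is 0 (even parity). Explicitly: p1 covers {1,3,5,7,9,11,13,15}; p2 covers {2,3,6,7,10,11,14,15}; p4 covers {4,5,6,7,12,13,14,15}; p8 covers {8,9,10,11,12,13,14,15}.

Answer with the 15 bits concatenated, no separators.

001000110111011

Place data at non-parity positions: p1 p2 1 p4 0 0 1 p8 0 1 1 1 0 1 1
p1 (pos 1,3,5,7,9,11,13,15): XOR of data positions = 1⊕0⊕1⊕0⊕1⊕0⊕1 = 0
p2 (pos 2,3,6,7,10,11,14,15): XOR of data positions = 1⊕0⊕1⊕1⊕1⊕1⊕1 = 0
p4 (pos 4,5,6,7,12,13,14,15): XOR of data positions = 0⊕0⊕1⊕1⊕0⊕1⊕1 = 0
p8 (pos 8,9,10,11,12,13,14,15): XOR of data positions = 0⊕1⊕1⊕1⊕0⊕1⊕1 = 1
Codeword: 001000110111011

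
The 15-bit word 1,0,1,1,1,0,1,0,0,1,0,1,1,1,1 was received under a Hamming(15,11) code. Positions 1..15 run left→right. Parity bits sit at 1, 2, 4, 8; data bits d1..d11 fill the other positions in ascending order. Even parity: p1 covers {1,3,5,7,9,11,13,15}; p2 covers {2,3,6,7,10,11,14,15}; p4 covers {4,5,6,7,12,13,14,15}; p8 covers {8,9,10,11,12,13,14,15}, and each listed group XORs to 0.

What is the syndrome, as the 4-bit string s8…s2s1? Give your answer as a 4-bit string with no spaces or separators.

1110

s1 (pos 1,3,5,7,9,11,13,15): 1⊕1⊕1⊕1⊕0⊕0⊕1⊕1 = 0
s2 (pos 2,3,6,7,10,11,14,15): 0⊕1⊕0⊕1⊕1⊕0⊕1⊕1 = 1
s4 (pos 4,5,6,7,12,13,14,15): 1⊕1⊕0⊕1⊕1⊕1⊕1⊕1 = 1
s8 (pos 8,9,10,11,12,13,14,15): 0⊕0⊕1⊕0⊕1⊕1⊕1⊕1 = 1
Syndrome s8…s1 = 1110 → error at position 14.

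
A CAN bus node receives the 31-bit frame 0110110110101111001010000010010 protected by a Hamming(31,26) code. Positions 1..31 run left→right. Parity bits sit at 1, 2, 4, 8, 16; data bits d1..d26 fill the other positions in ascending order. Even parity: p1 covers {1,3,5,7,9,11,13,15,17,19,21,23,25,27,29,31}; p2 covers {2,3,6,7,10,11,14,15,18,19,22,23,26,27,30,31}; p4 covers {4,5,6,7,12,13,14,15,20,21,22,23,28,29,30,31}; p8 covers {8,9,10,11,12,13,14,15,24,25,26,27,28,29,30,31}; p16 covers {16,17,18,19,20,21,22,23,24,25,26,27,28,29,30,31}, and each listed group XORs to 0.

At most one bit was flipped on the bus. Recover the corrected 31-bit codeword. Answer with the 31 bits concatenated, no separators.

s1 (pos 1,3,5,7,9,11,13,15,17,19,21,23,25,27,29,31): 0⊕1⊕1⊕0⊕1⊕1⊕1⊕1⊕0⊕1⊕1⊕0⊕0⊕1⊕0⊕0 = 1
s2 (pos 2,3,6,7,10,11,14,15,18,19,22,23,26,27,30,31): 1⊕1⊕1⊕0⊕0⊕1⊕1⊕1⊕0⊕1⊕0⊕0⊕0⊕1⊕1⊕0 = 1
s4 (pos 4,5,6,7,12,13,14,15,20,21,22,23,28,29,30,31): 0⊕1⊕1⊕0⊕0⊕1⊕1⊕1⊕0⊕1⊕0⊕0⊕0⊕0⊕1⊕0 = 1
s8 (pos 8,9,10,11,12,13,14,15,24,25,26,27,28,29,30,31): 1⊕1⊕0⊕1⊕0⊕1⊕1⊕1⊕0⊕0⊕0⊕1⊕0⊕0⊕1⊕0 = 0
s16 (pos 16,17,18,19,20,21,22,23,24,25,26,27,28,29,30,31): 1⊕0⊕0⊕1⊕0⊕1⊕0⊕0⊕0⊕0⊕0⊕1⊕0⊕0⊕1⊕0 = 1
Syndrome s16…s1 = 10111 → error at position 23.
Flip position 23: 0110110110101111001010000010010 → 0110110110101111001010100010010

0110110110101111001010100010010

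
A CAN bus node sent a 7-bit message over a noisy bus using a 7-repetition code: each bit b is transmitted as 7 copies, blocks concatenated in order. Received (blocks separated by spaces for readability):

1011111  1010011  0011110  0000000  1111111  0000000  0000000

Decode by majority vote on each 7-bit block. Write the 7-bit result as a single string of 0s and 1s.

Block 1 (1011111): 6 ones → 1
Block 2 (1010011): 4 ones → 1
Block 3 (0011110): 4 ones → 1
Block 4 (0000000): 0 ones → 0
Block 5 (1111111): 7 ones → 1
Block 6 (0000000): 0 ones → 0
Block 7 (0000000): 0 ones → 0

1110100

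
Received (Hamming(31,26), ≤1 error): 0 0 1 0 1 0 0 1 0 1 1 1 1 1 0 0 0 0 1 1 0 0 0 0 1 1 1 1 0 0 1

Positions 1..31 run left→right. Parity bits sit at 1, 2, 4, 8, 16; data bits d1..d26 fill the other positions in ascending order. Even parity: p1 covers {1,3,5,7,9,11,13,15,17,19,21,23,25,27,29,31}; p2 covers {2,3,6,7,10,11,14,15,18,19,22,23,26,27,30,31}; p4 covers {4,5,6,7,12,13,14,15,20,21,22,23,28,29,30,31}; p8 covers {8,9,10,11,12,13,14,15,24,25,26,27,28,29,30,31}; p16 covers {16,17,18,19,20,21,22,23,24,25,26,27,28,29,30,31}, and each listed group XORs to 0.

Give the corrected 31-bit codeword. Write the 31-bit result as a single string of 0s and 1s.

0010100101111100001100001110001

s1 (pos 1,3,5,7,9,11,13,15,17,19,21,23,25,27,29,31): 0⊕1⊕1⊕0⊕0⊕1⊕1⊕0⊕0⊕1⊕0⊕0⊕1⊕1⊕0⊕1 = 0
s2 (pos 2,3,6,7,10,11,14,15,18,19,22,23,26,27,30,31): 0⊕1⊕0⊕0⊕1⊕1⊕1⊕0⊕0⊕1⊕0⊕0⊕1⊕1⊕0⊕1 = 0
s4 (pos 4,5,6,7,12,13,14,15,20,21,22,23,28,29,30,31): 0⊕1⊕0⊕0⊕1⊕1⊕1⊕0⊕1⊕0⊕0⊕0⊕1⊕0⊕0⊕1 = 1
s8 (pos 8,9,10,11,12,13,14,15,24,25,26,27,28,29,30,31): 1⊕0⊕1⊕1⊕1⊕1⊕1⊕0⊕0⊕1⊕1⊕1⊕1⊕0⊕0⊕1 = 1
s16 (pos 16,17,18,19,20,21,22,23,24,25,26,27,28,29,30,31): 0⊕0⊕0⊕1⊕1⊕0⊕0⊕0⊕0⊕1⊕1⊕1⊕1⊕0⊕0⊕1 = 1
Syndrome s16…s1 = 11100 → error at position 28.
Flip position 28: 0010100101111100001100001111001 → 0010100101111100001100001110001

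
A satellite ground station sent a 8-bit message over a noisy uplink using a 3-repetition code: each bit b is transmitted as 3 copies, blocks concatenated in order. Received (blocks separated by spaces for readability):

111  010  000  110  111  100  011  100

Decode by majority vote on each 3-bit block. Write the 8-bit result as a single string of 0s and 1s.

Block 1 (111): 3 ones → 1
Block 2 (010): 1 one → 0
Block 3 (000): 0 ones → 0
Block 4 (110): 2 ones → 1
Block 5 (111): 3 ones → 1
Block 6 (100): 1 one → 0
Block 7 (011): 2 ones → 1
Block 8 (100): 1 one → 0

10011010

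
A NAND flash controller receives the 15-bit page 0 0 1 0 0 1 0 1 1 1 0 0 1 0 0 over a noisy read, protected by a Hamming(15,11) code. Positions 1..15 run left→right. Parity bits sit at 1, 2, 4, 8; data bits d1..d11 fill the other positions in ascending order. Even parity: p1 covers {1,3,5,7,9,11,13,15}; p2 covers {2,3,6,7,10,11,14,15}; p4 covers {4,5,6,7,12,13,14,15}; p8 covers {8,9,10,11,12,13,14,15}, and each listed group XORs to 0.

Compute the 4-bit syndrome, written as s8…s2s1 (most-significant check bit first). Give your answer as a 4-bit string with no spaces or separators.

s1 (pos 1,3,5,7,9,11,13,15): 0⊕1⊕0⊕0⊕1⊕0⊕1⊕0 = 1
s2 (pos 2,3,6,7,10,11,14,15): 0⊕1⊕1⊕0⊕1⊕0⊕0⊕0 = 1
s4 (pos 4,5,6,7,12,13,14,15): 0⊕0⊕1⊕0⊕0⊕1⊕0⊕0 = 0
s8 (pos 8,9,10,11,12,13,14,15): 1⊕1⊕1⊕0⊕0⊕1⊕0⊕0 = 0
Syndrome s8…s1 = 0011 → error at position 3.

0011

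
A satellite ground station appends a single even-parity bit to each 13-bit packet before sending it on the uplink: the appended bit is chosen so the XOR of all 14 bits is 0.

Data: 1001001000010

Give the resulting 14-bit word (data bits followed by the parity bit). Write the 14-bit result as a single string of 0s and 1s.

XOR of the 13 data bits: 1⊕0⊕0⊕1⊕0⊕0⊕1⊕0⊕0⊕0⊕0⊕1⊕0 = 0
Parity bit = 0 (so all 14 bits XOR to 0).

10010010000100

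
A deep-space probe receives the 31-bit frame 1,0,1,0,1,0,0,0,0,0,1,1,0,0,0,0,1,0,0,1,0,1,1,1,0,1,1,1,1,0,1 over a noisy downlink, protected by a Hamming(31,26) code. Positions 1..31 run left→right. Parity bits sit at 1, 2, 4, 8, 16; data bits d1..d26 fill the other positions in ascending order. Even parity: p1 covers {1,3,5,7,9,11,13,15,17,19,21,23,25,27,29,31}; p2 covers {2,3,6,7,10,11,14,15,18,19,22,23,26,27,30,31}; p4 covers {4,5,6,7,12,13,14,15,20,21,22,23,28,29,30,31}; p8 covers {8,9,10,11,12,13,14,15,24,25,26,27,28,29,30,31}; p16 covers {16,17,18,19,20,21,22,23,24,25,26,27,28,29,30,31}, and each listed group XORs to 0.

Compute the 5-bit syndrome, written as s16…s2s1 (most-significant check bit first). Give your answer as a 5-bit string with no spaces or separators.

00011

s1 (pos 1,3,5,7,9,11,13,15,17,19,21,23,25,27,29,31): 1⊕1⊕1⊕0⊕0⊕1⊕0⊕0⊕1⊕0⊕0⊕1⊕0⊕1⊕1⊕1 = 1
s2 (pos 2,3,6,7,10,11,14,15,18,19,22,23,26,27,30,31): 0⊕1⊕0⊕0⊕0⊕1⊕0⊕0⊕0⊕0⊕1⊕1⊕1⊕1⊕0⊕1 = 1
s4 (pos 4,5,6,7,12,13,14,15,20,21,22,23,28,29,30,31): 0⊕1⊕0⊕0⊕1⊕0⊕0⊕0⊕1⊕0⊕1⊕1⊕1⊕1⊕0⊕1 = 0
s8 (pos 8,9,10,11,12,13,14,15,24,25,26,27,28,29,30,31): 0⊕0⊕0⊕1⊕1⊕0⊕0⊕0⊕1⊕0⊕1⊕1⊕1⊕1⊕0⊕1 = 0
s16 (pos 16,17,18,19,20,21,22,23,24,25,26,27,28,29,30,31): 0⊕1⊕0⊕0⊕1⊕0⊕1⊕1⊕1⊕0⊕1⊕1⊕1⊕1⊕0⊕1 = 0
Syndrome s16…s1 = 00011 → error at position 3.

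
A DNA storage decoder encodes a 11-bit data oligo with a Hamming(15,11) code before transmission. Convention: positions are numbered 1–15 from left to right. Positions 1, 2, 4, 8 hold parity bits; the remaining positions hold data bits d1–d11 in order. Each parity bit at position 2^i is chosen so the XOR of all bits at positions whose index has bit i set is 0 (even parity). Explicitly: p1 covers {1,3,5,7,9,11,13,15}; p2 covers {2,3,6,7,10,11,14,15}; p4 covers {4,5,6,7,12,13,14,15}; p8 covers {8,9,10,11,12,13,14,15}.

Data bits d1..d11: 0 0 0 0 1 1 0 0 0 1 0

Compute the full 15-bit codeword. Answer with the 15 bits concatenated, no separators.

100100011100010

Place data at non-parity positions: p1 p2 0 p4 0 0 0 p8 1 1 0 0 0 1 0
p1 (pos 1,3,5,7,9,11,13,15): XOR of data positions = 0⊕0⊕0⊕1⊕0⊕0⊕0 = 1
p2 (pos 2,3,6,7,10,11,14,15): XOR of data positions = 0⊕0⊕0⊕1⊕0⊕1⊕0 = 0
p4 (pos 4,5,6,7,12,13,14,15): XOR of data positions = 0⊕0⊕0⊕0⊕0⊕1⊕0 = 1
p8 (pos 8,9,10,11,12,13,14,15): XOR of data positions = 1⊕1⊕0⊕0⊕0⊕1⊕0 = 1
Codeword: 100100011100010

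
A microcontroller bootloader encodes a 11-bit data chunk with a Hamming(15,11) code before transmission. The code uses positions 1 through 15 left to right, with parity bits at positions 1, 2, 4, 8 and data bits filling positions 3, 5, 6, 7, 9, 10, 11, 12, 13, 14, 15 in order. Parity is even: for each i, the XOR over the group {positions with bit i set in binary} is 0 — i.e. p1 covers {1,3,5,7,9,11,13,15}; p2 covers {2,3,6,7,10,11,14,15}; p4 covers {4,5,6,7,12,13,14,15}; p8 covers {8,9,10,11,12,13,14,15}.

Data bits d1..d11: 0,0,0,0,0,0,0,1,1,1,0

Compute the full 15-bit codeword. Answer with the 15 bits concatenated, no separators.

110100010001110

Place data at non-parity positions: p1 p2 0 p4 0 0 0 p8 0 0 0 1 1 1 0
p1 (pos 1,3,5,7,9,11,13,15): XOR of data positions = 0⊕0⊕0⊕0⊕0⊕1⊕0 = 1
p2 (pos 2,3,6,7,10,11,14,15): XOR of data positions = 0⊕0⊕0⊕0⊕0⊕1⊕0 = 1
p4 (pos 4,5,6,7,12,13,14,15): XOR of data positions = 0⊕0⊕0⊕1⊕1⊕1⊕0 = 1
p8 (pos 8,9,10,11,12,13,14,15): XOR of data positions = 0⊕0⊕0⊕1⊕1⊕1⊕0 = 1
Codeword: 110100010001110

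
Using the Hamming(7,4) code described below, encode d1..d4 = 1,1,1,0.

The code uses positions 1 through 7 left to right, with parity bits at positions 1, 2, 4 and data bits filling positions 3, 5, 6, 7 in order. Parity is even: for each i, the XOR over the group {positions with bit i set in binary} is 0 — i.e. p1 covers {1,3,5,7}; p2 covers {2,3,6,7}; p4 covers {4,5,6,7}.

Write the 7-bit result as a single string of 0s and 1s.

0010110

Place data at non-parity positions: p1 p2 1 p4 1 1 0
p1 (pos 1,3,5,7): XOR of data positions = 1⊕1⊕0 = 0
p2 (pos 2,3,6,7): XOR of data positions = 1⊕1⊕0 = 0
p4 (pos 4,5,6,7): XOR of data positions = 1⊕1⊕0 = 0
Codeword: 0010110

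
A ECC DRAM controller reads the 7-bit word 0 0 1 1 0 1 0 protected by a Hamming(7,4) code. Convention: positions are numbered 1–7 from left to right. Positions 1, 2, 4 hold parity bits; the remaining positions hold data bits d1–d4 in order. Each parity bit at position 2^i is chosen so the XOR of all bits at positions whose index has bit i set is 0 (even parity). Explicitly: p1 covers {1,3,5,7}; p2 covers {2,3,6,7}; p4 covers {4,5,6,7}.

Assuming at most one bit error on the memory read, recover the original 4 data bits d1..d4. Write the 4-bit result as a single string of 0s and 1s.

s1 (pos 1,3,5,7): 0⊕1⊕0⊕0 = 1
s2 (pos 2,3,6,7): 0⊕1⊕1⊕0 = 0
s4 (pos 4,5,6,7): 1⊕0⊕1⊕0 = 0
Syndrome s4…s1 = 001 → error at position 1.
Flip position 1: 0011010 → 1011010
Read data bits from positions 3,5,6,7: 1010

1010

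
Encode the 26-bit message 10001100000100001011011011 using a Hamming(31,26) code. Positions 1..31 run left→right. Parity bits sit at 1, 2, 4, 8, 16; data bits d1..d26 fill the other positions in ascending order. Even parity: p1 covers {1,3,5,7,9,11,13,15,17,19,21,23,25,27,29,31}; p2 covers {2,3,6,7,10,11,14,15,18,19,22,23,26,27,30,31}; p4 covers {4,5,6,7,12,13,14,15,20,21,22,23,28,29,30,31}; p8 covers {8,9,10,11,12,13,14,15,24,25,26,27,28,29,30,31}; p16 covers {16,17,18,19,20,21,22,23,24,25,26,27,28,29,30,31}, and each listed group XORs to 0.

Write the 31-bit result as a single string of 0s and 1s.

Place data at non-parity positions: p1 p2 1 p4 0 0 0 p8 1 1 0 0 0 0 0 p16 1 0 0 0 0 1 0 1 1 0 1 1 0 1 1
p1 (pos 1,3,5,7,9,11,13,15,17,19,21,23,25,27,29,31): XOR of data positions = 1⊕0⊕0⊕1⊕0⊕0⊕0⊕1⊕0⊕0⊕0⊕1⊕1⊕0⊕1 = 0
p2 (pos 2,3,6,7,10,11,14,15,18,19,22,23,26,27,30,31): XOR of data positions = 1⊕0⊕0⊕1⊕0⊕0⊕0⊕0⊕0⊕1⊕0⊕0⊕1⊕1⊕1 = 0
p4 (pos 4,5,6,7,12,13,14,15,20,21,22,23,28,29,30,31): XOR of data positions = 0⊕0⊕0⊕0⊕0⊕0⊕0⊕0⊕0⊕1⊕0⊕1⊕0⊕1⊕1 = 0
p8 (pos 8,9,10,11,12,13,14,15,24,25,26,27,28,29,30,31): XOR of data positions = 1⊕1⊕0⊕0⊕0⊕0⊕0⊕1⊕1⊕0⊕1⊕1⊕0⊕1⊕1 = 0
p16 (pos 16,17,18,19,20,21,22,23,24,25,26,27,28,29,30,31): XOR of data positions = 1⊕0⊕0⊕0⊕0⊕1⊕0⊕1⊕1⊕0⊕1⊕1⊕0⊕1⊕1 = 0
Codeword: 0010000011000000100001011011011

0010000011000000100001011011011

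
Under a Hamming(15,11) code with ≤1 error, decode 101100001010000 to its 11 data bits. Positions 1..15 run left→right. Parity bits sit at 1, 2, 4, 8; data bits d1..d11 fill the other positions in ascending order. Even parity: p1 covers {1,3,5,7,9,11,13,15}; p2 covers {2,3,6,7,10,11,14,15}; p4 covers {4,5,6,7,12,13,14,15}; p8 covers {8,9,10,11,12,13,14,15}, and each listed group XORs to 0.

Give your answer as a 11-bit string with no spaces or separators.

s1 (pos 1,3,5,7,9,11,13,15): 1⊕1⊕0⊕0⊕1⊕1⊕0⊕0 = 0
s2 (pos 2,3,6,7,10,11,14,15): 0⊕1⊕0⊕0⊕0⊕1⊕0⊕0 = 0
s4 (pos 4,5,6,7,12,13,14,15): 1⊕0⊕0⊕0⊕0⊕0⊕0⊕0 = 1
s8 (pos 8,9,10,11,12,13,14,15): 0⊕1⊕0⊕1⊕0⊕0⊕0⊕0 = 0
Syndrome s8…s1 = 0100 → error at position 4.
Flip position 4: 101100001010000 → 101000001010000
Read data bits from positions 3,5,6,7,9,10,11,12,13,14,15: 10001010000

10001010000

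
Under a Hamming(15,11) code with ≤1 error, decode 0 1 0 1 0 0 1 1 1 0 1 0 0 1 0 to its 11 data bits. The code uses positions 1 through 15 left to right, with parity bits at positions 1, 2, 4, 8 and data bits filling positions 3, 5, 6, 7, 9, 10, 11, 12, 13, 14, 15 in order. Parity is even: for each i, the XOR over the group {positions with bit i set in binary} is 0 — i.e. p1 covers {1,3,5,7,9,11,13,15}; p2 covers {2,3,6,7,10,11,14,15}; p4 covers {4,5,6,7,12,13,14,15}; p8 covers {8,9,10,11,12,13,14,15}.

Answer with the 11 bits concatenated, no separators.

s1 (pos 1,3,5,7,9,11,13,15): 0⊕0⊕0⊕1⊕1⊕1⊕0⊕0 = 1
s2 (pos 2,3,6,7,10,11,14,15): 1⊕0⊕0⊕1⊕0⊕1⊕1⊕0 = 0
s4 (pos 4,5,6,7,12,13,14,15): 1⊕0⊕0⊕1⊕0⊕0⊕1⊕0 = 1
s8 (pos 8,9,10,11,12,13,14,15): 1⊕1⊕0⊕1⊕0⊕0⊕1⊕0 = 0
Syndrome s8…s1 = 0101 → error at position 5.
Flip position 5: 010100111010010 → 010110111010010
Read data bits from positions 3,5,6,7,9,10,11,12,13,14,15: 01011010010

01011010010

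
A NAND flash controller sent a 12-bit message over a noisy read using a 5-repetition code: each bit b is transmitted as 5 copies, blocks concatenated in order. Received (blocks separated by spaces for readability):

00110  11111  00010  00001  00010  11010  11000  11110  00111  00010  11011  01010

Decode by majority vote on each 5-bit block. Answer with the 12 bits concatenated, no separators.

Block 1 (00110): 2 ones → 0
Block 2 (11111): 5 ones → 1
Block 3 (00010): 1 one → 0
Block 4 (00001): 1 one → 0
Block 5 (00010): 1 one → 0
Block 6 (11010): 3 ones → 1
Block 7 (11000): 2 ones → 0
Block 8 (11110): 4 ones → 1
Block 9 (00111): 3 ones → 1
Block 10 (00010): 1 one → 0
Block 11 (11011): 4 ones → 1
Block 12 (01010): 2 ones → 0

010001011010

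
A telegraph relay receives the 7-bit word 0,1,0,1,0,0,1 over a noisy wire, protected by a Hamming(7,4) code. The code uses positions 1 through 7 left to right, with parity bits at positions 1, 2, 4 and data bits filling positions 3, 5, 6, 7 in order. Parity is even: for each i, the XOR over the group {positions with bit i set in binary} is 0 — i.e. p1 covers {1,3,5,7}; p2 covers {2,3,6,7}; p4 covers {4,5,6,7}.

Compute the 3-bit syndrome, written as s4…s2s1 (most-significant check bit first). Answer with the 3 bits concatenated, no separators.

001

s1 (pos 1,3,5,7): 0⊕0⊕0⊕1 = 1
s2 (pos 2,3,6,7): 1⊕0⊕0⊕1 = 0
s4 (pos 4,5,6,7): 1⊕0⊕0⊕1 = 0
Syndrome s4…s1 = 001 → error at position 1.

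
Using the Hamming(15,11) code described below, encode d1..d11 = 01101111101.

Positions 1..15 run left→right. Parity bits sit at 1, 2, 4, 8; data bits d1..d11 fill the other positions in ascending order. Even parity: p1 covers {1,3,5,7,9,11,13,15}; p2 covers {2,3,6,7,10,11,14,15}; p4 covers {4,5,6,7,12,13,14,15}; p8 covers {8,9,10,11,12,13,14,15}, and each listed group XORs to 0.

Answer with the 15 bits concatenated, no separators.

Place data at non-parity positions: p1 p2 0 p4 1 1 0 p8 1 1 1 1 1 0 1
p1 (pos 1,3,5,7,9,11,13,15): XOR of data positions = 0⊕1⊕0⊕1⊕1⊕1⊕1 = 1
p2 (pos 2,3,6,7,10,11,14,15): XOR of data positions = 0⊕1⊕0⊕1⊕1⊕0⊕1 = 0
p4 (pos 4,5,6,7,12,13,14,15): XOR of data positions = 1⊕1⊕0⊕1⊕1⊕0⊕1 = 1
p8 (pos 8,9,10,11,12,13,14,15): XOR of data positions = 1⊕1⊕1⊕1⊕1⊕0⊕1 = 0
Codeword: 100111001111101

100111001111101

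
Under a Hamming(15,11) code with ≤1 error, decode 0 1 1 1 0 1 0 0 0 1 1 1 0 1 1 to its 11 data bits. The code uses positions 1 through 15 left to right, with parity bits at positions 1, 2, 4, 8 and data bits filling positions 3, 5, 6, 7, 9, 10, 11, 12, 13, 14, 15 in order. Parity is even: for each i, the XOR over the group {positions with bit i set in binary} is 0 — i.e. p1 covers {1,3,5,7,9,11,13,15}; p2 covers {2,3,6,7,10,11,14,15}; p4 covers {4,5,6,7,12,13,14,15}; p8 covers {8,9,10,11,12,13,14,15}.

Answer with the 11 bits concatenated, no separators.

10100111010

s1 (pos 1,3,5,7,9,11,13,15): 0⊕1⊕0⊕0⊕0⊕1⊕0⊕1 = 1
s2 (pos 2,3,6,7,10,11,14,15): 1⊕1⊕1⊕0⊕1⊕1⊕1⊕1 = 1
s4 (pos 4,5,6,7,12,13,14,15): 1⊕0⊕1⊕0⊕1⊕0⊕1⊕1 = 1
s8 (pos 8,9,10,11,12,13,14,15): 0⊕0⊕1⊕1⊕1⊕0⊕1⊕1 = 1
Syndrome s8…s1 = 1111 → error at position 15.
Flip position 15: 011101000111011 → 011101000111010
Read data bits from positions 3,5,6,7,9,10,11,12,13,14,15: 10100111010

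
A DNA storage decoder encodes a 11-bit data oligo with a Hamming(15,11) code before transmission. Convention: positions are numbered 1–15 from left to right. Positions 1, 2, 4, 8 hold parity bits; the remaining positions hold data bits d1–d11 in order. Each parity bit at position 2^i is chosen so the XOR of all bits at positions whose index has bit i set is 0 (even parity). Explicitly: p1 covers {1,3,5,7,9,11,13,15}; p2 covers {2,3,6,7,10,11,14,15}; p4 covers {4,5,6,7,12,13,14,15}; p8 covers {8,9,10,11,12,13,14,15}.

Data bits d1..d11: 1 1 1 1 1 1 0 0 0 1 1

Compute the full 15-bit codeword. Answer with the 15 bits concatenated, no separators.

Place data at non-parity positions: p1 p2 1 p4 1 1 1 p8 1 1 0 0 0 1 1
p1 (pos 1,3,5,7,9,11,13,15): XOR of data positions = 1⊕1⊕1⊕1⊕0⊕0⊕1 = 1
p2 (pos 2,3,6,7,10,11,14,15): XOR of data positions = 1⊕1⊕1⊕1⊕0⊕1⊕1 = 0
p4 (pos 4,5,6,7,12,13,14,15): XOR of data positions = 1⊕1⊕1⊕0⊕0⊕1⊕1 = 1
p8 (pos 8,9,10,11,12,13,14,15): XOR of data positions = 1⊕1⊕0⊕0⊕0⊕1⊕1 = 0
Codeword: 101111101100011

101111101100011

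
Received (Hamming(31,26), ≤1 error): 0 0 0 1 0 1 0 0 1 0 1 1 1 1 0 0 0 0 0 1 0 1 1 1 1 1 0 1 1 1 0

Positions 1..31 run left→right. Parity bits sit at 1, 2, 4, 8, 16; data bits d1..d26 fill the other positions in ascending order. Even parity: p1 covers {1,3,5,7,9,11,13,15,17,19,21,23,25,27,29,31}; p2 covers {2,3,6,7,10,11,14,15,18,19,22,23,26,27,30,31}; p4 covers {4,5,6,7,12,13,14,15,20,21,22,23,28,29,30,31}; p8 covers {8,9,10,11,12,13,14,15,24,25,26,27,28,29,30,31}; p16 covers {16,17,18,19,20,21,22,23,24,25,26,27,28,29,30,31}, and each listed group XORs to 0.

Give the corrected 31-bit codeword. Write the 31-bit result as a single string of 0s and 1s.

0001010010111100000101111101100

s1 (pos 1,3,5,7,9,11,13,15,17,19,21,23,25,27,29,31): 0⊕0⊕0⊕0⊕1⊕1⊕1⊕0⊕0⊕0⊕0⊕1⊕1⊕0⊕1⊕0 = 0
s2 (pos 2,3,6,7,10,11,14,15,18,19,22,23,26,27,30,31): 0⊕0⊕1⊕0⊕0⊕1⊕1⊕0⊕0⊕0⊕1⊕1⊕1⊕0⊕1⊕0 = 1
s4 (pos 4,5,6,7,12,13,14,15,20,21,22,23,28,29,30,31): 1⊕0⊕1⊕0⊕1⊕1⊕1⊕0⊕1⊕0⊕1⊕1⊕1⊕1⊕1⊕0 = 1
s8 (pos 8,9,10,11,12,13,14,15,24,25,26,27,28,29,30,31): 0⊕1⊕0⊕1⊕1⊕1⊕1⊕0⊕1⊕1⊕1⊕0⊕1⊕1⊕1⊕0 = 1
s16 (pos 16,17,18,19,20,21,22,23,24,25,26,27,28,29,30,31): 0⊕0⊕0⊕0⊕1⊕0⊕1⊕1⊕1⊕1⊕1⊕0⊕1⊕1⊕1⊕0 = 1
Syndrome s16…s1 = 11110 → error at position 30.
Flip position 30: 0001010010111100000101111101110 → 0001010010111100000101111101100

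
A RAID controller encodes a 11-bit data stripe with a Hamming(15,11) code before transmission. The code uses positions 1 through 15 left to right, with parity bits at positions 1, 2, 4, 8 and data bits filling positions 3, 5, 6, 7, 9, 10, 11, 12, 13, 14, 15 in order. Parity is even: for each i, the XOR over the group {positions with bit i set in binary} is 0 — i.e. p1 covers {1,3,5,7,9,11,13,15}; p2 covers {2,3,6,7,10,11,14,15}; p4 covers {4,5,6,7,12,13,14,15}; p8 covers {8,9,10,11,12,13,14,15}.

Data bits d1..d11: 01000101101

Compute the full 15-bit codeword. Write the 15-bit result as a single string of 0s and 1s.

Place data at non-parity positions: p1 p2 0 p4 1 0 0 p8 0 1 0 1 1 0 1
p1 (pos 1,3,5,7,9,11,13,15): XOR of data positions = 0⊕1⊕0⊕0⊕0⊕1⊕1 = 1
p2 (pos 2,3,6,7,10,11,14,15): XOR of data positions = 0⊕0⊕0⊕1⊕0⊕0⊕1 = 0
p4 (pos 4,5,6,7,12,13,14,15): XOR of data positions = 1⊕0⊕0⊕1⊕1⊕0⊕1 = 0
p8 (pos 8,9,10,11,12,13,14,15): XOR of data positions = 0⊕1⊕0⊕1⊕1⊕0⊕1 = 0
Codeword: 100010000101101

100010000101101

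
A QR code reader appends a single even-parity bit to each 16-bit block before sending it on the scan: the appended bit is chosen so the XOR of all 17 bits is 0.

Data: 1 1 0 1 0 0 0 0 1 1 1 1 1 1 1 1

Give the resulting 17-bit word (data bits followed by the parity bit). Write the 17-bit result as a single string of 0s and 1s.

XOR of the 16 data bits: 1⊕1⊕0⊕1⊕0⊕0⊕0⊕0⊕1⊕1⊕1⊕1⊕1⊕1⊕1⊕1 = 1
Parity bit = 1 (so all 17 bits XOR to 0).

11010000111111111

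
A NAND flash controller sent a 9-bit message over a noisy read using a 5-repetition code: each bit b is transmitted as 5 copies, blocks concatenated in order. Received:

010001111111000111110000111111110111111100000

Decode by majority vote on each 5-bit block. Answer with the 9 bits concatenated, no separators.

010101110

Block 1 (01000): 1 one → 0
Block 2 (11111): 5 ones → 1
Block 3 (11000): 2 ones → 0
Block 4 (11111): 5 ones → 1
Block 5 (00001): 1 one → 0
Block 6 (11111): 5 ones → 1
Block 7 (11011): 4 ones → 1
Block 8 (11111): 5 ones → 1
Block 9 (00000): 0 ones → 0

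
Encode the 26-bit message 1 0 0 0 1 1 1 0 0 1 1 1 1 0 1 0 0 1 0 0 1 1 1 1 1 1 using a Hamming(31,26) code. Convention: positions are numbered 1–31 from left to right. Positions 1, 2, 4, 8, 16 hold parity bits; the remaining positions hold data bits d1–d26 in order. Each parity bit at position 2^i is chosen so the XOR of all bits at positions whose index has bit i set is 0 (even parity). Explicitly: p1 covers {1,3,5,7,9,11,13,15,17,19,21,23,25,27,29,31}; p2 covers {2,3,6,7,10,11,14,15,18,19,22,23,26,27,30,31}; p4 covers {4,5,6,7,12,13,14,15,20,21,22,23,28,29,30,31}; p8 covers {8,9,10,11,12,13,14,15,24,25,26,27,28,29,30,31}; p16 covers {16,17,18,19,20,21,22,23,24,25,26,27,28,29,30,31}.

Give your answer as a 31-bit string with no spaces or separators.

1110000111100110110100100111111

Place data at non-parity positions: p1 p2 1 p4 0 0 0 p8 1 1 1 0 0 1 1 p16 1 1 0 1 0 0 1 0 0 1 1 1 1 1 1
p1 (pos 1,3,5,7,9,11,13,15,17,19,21,23,25,27,29,31): XOR of data positions = 1⊕0⊕0⊕1⊕1⊕0⊕1⊕1⊕0⊕0⊕1⊕0⊕1⊕1⊕1 = 1
p2 (pos 2,3,6,7,10,11,14,15,18,19,22,23,26,27,30,31): XOR of data positions = 1⊕0⊕0⊕1⊕1⊕1⊕1⊕1⊕0⊕0⊕1⊕1⊕1⊕1⊕1 = 1
p4 (pos 4,5,6,7,12,13,14,15,20,21,22,23,28,29,30,31): XOR of data positions = 0⊕0⊕0⊕0⊕0⊕1⊕1⊕1⊕0⊕0⊕1⊕1⊕1⊕1⊕1 = 0
p8 (pos 8,9,10,11,12,13,14,15,24,25,26,27,28,29,30,31): XOR of data positions = 1⊕1⊕1⊕0⊕0⊕1⊕1⊕0⊕0⊕1⊕1⊕1⊕1⊕1⊕1 = 1
p16 (pos 16,17,18,19,20,21,22,23,24,25,26,27,28,29,30,31): XOR of data positions = 1⊕1⊕0⊕1⊕0⊕0⊕1⊕0⊕0⊕1⊕1⊕1⊕1⊕1⊕1 = 0
Codeword: 1110000111100110110100100111111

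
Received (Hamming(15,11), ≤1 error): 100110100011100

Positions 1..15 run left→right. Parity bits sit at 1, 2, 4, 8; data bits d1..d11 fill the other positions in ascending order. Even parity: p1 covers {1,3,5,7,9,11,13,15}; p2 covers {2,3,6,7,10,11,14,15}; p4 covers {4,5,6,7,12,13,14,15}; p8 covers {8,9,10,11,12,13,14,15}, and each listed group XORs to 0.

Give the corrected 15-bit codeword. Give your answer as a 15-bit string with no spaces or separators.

100110100011000

s1 (pos 1,3,5,7,9,11,13,15): 1⊕0⊕1⊕1⊕0⊕1⊕1⊕0 = 1
s2 (pos 2,3,6,7,10,11,14,15): 0⊕0⊕0⊕1⊕0⊕1⊕0⊕0 = 0
s4 (pos 4,5,6,7,12,13,14,15): 1⊕1⊕0⊕1⊕1⊕1⊕0⊕0 = 1
s8 (pos 8,9,10,11,12,13,14,15): 0⊕0⊕0⊕1⊕1⊕1⊕0⊕0 = 1
Syndrome s8…s1 = 1101 → error at position 13.
Flip position 13: 100110100011100 → 100110100011000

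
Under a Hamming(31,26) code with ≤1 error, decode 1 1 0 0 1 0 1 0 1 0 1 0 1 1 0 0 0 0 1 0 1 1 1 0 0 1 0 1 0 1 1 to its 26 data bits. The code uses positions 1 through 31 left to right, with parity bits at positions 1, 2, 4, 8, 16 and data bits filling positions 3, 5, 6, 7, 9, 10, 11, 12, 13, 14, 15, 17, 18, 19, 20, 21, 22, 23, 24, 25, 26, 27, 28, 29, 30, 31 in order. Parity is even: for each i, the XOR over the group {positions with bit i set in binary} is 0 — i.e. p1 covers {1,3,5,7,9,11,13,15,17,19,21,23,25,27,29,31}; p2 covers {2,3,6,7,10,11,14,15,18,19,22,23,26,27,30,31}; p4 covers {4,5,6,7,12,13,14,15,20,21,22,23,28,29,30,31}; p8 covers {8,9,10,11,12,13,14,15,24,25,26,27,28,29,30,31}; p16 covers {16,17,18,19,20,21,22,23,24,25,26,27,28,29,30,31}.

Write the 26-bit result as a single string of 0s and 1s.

01011010110001011100101011

s1 (pos 1,3,5,7,9,11,13,15,17,19,21,23,25,27,29,31): 1⊕0⊕1⊕1⊕1⊕1⊕1⊕0⊕0⊕1⊕1⊕1⊕0⊕0⊕0⊕1 = 0
s2 (pos 2,3,6,7,10,11,14,15,18,19,22,23,26,27,30,31): 1⊕0⊕0⊕1⊕0⊕1⊕1⊕0⊕0⊕1⊕1⊕1⊕1⊕0⊕1⊕1 = 0
s4 (pos 4,5,6,7,12,13,14,15,20,21,22,23,28,29,30,31): 0⊕1⊕0⊕1⊕0⊕1⊕1⊕0⊕0⊕1⊕1⊕1⊕1⊕0⊕1⊕1 = 0
s8 (pos 8,9,10,11,12,13,14,15,24,25,26,27,28,29,30,31): 0⊕1⊕0⊕1⊕0⊕1⊕1⊕0⊕0⊕0⊕1⊕0⊕1⊕0⊕1⊕1 = 0
s16 (pos 16,17,18,19,20,21,22,23,24,25,26,27,28,29,30,31): 0⊕0⊕0⊕1⊕0⊕1⊕1⊕1⊕0⊕0⊕1⊕0⊕1⊕0⊕1⊕1 = 0
Syndrome s16…s1 = 00000 → no error.
Read data bits from positions 3,5,6,7,9,10,11,12,13,14,15,17,18,19,20,21,22,23,24,25,26,27,28,29,30,31: 01011010110001011100101011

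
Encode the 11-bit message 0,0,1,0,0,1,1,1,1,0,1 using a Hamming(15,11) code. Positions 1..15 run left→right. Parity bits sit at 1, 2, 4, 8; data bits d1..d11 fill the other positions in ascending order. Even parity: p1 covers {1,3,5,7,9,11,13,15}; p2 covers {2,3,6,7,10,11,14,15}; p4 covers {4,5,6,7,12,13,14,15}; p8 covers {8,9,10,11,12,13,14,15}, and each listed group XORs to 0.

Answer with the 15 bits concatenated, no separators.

100001010111101

Place data at non-parity positions: p1 p2 0 p4 0 1 0 p8 0 1 1 1 1 0 1
p1 (pos 1,3,5,7,9,11,13,15): XOR of data positions = 0⊕0⊕0⊕0⊕1⊕1⊕1 = 1
p2 (pos 2,3,6,7,10,11,14,15): XOR of data positions = 0⊕1⊕0⊕1⊕1⊕0⊕1 = 0
p4 (pos 4,5,6,7,12,13,14,15): XOR of data positions = 0⊕1⊕0⊕1⊕1⊕0⊕1 = 0
p8 (pos 8,9,10,11,12,13,14,15): XOR of data positions = 0⊕1⊕1⊕1⊕1⊕0⊕1 = 1
Codeword: 100001010111101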